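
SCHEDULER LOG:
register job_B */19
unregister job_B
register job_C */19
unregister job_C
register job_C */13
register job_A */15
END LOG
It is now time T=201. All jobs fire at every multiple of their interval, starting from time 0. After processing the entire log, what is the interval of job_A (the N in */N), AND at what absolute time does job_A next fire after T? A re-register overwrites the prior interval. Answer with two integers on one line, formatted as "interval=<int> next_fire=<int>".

Op 1: register job_B */19 -> active={job_B:*/19}
Op 2: unregister job_B -> active={}
Op 3: register job_C */19 -> active={job_C:*/19}
Op 4: unregister job_C -> active={}
Op 5: register job_C */13 -> active={job_C:*/13}
Op 6: register job_A */15 -> active={job_A:*/15, job_C:*/13}
Final interval of job_A = 15
Next fire of job_A after T=201: (201//15+1)*15 = 210

Answer: interval=15 next_fire=210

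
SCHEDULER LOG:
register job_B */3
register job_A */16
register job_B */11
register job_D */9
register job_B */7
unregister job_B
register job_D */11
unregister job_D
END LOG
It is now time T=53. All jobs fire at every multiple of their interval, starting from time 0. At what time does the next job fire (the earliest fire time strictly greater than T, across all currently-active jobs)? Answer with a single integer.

Answer: 64

Derivation:
Op 1: register job_B */3 -> active={job_B:*/3}
Op 2: register job_A */16 -> active={job_A:*/16, job_B:*/3}
Op 3: register job_B */11 -> active={job_A:*/16, job_B:*/11}
Op 4: register job_D */9 -> active={job_A:*/16, job_B:*/11, job_D:*/9}
Op 5: register job_B */7 -> active={job_A:*/16, job_B:*/7, job_D:*/9}
Op 6: unregister job_B -> active={job_A:*/16, job_D:*/9}
Op 7: register job_D */11 -> active={job_A:*/16, job_D:*/11}
Op 8: unregister job_D -> active={job_A:*/16}
  job_A: interval 16, next fire after T=53 is 64
Earliest fire time = 64 (job job_A)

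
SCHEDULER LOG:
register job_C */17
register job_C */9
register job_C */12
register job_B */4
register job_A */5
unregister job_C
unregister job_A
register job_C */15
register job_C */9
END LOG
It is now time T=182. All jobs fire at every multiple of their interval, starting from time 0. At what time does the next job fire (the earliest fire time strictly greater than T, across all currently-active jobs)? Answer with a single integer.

Op 1: register job_C */17 -> active={job_C:*/17}
Op 2: register job_C */9 -> active={job_C:*/9}
Op 3: register job_C */12 -> active={job_C:*/12}
Op 4: register job_B */4 -> active={job_B:*/4, job_C:*/12}
Op 5: register job_A */5 -> active={job_A:*/5, job_B:*/4, job_C:*/12}
Op 6: unregister job_C -> active={job_A:*/5, job_B:*/4}
Op 7: unregister job_A -> active={job_B:*/4}
Op 8: register job_C */15 -> active={job_B:*/4, job_C:*/15}
Op 9: register job_C */9 -> active={job_B:*/4, job_C:*/9}
  job_B: interval 4, next fire after T=182 is 184
  job_C: interval 9, next fire after T=182 is 189
Earliest fire time = 184 (job job_B)

Answer: 184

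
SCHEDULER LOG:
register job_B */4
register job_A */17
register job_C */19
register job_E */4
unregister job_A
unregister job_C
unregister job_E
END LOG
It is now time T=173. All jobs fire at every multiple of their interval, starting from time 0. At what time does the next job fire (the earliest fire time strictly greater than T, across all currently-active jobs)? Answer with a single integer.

Op 1: register job_B */4 -> active={job_B:*/4}
Op 2: register job_A */17 -> active={job_A:*/17, job_B:*/4}
Op 3: register job_C */19 -> active={job_A:*/17, job_B:*/4, job_C:*/19}
Op 4: register job_E */4 -> active={job_A:*/17, job_B:*/4, job_C:*/19, job_E:*/4}
Op 5: unregister job_A -> active={job_B:*/4, job_C:*/19, job_E:*/4}
Op 6: unregister job_C -> active={job_B:*/4, job_E:*/4}
Op 7: unregister job_E -> active={job_B:*/4}
  job_B: interval 4, next fire after T=173 is 176
Earliest fire time = 176 (job job_B)

Answer: 176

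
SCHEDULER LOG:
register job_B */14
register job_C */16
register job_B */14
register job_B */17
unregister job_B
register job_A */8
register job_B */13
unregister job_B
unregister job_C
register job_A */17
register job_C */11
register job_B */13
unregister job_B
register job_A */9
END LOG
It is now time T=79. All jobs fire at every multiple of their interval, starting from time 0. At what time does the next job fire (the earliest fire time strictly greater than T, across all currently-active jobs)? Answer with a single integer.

Op 1: register job_B */14 -> active={job_B:*/14}
Op 2: register job_C */16 -> active={job_B:*/14, job_C:*/16}
Op 3: register job_B */14 -> active={job_B:*/14, job_C:*/16}
Op 4: register job_B */17 -> active={job_B:*/17, job_C:*/16}
Op 5: unregister job_B -> active={job_C:*/16}
Op 6: register job_A */8 -> active={job_A:*/8, job_C:*/16}
Op 7: register job_B */13 -> active={job_A:*/8, job_B:*/13, job_C:*/16}
Op 8: unregister job_B -> active={job_A:*/8, job_C:*/16}
Op 9: unregister job_C -> active={job_A:*/8}
Op 10: register job_A */17 -> active={job_A:*/17}
Op 11: register job_C */11 -> active={job_A:*/17, job_C:*/11}
Op 12: register job_B */13 -> active={job_A:*/17, job_B:*/13, job_C:*/11}
Op 13: unregister job_B -> active={job_A:*/17, job_C:*/11}
Op 14: register job_A */9 -> active={job_A:*/9, job_C:*/11}
  job_A: interval 9, next fire after T=79 is 81
  job_C: interval 11, next fire after T=79 is 88
Earliest fire time = 81 (job job_A)

Answer: 81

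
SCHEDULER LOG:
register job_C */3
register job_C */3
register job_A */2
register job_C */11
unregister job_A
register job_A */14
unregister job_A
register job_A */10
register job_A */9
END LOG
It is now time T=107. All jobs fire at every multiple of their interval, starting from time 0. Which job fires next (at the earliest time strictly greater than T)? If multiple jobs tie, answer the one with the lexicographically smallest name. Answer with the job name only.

Answer: job_A

Derivation:
Op 1: register job_C */3 -> active={job_C:*/3}
Op 2: register job_C */3 -> active={job_C:*/3}
Op 3: register job_A */2 -> active={job_A:*/2, job_C:*/3}
Op 4: register job_C */11 -> active={job_A:*/2, job_C:*/11}
Op 5: unregister job_A -> active={job_C:*/11}
Op 6: register job_A */14 -> active={job_A:*/14, job_C:*/11}
Op 7: unregister job_A -> active={job_C:*/11}
Op 8: register job_A */10 -> active={job_A:*/10, job_C:*/11}
Op 9: register job_A */9 -> active={job_A:*/9, job_C:*/11}
  job_A: interval 9, next fire after T=107 is 108
  job_C: interval 11, next fire after T=107 is 110
Earliest = 108, winner (lex tiebreak) = job_A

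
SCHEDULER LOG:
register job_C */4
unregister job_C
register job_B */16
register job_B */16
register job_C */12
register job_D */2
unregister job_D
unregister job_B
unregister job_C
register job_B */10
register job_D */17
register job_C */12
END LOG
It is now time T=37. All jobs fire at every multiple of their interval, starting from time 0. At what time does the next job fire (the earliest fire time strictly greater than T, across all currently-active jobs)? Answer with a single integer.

Op 1: register job_C */4 -> active={job_C:*/4}
Op 2: unregister job_C -> active={}
Op 3: register job_B */16 -> active={job_B:*/16}
Op 4: register job_B */16 -> active={job_B:*/16}
Op 5: register job_C */12 -> active={job_B:*/16, job_C:*/12}
Op 6: register job_D */2 -> active={job_B:*/16, job_C:*/12, job_D:*/2}
Op 7: unregister job_D -> active={job_B:*/16, job_C:*/12}
Op 8: unregister job_B -> active={job_C:*/12}
Op 9: unregister job_C -> active={}
Op 10: register job_B */10 -> active={job_B:*/10}
Op 11: register job_D */17 -> active={job_B:*/10, job_D:*/17}
Op 12: register job_C */12 -> active={job_B:*/10, job_C:*/12, job_D:*/17}
  job_B: interval 10, next fire after T=37 is 40
  job_C: interval 12, next fire after T=37 is 48
  job_D: interval 17, next fire after T=37 is 51
Earliest fire time = 40 (job job_B)

Answer: 40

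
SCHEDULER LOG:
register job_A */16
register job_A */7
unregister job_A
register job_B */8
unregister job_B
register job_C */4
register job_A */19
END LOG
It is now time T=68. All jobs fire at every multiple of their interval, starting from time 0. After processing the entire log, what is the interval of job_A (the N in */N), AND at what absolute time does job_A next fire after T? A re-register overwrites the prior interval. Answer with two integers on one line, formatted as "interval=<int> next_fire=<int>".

Op 1: register job_A */16 -> active={job_A:*/16}
Op 2: register job_A */7 -> active={job_A:*/7}
Op 3: unregister job_A -> active={}
Op 4: register job_B */8 -> active={job_B:*/8}
Op 5: unregister job_B -> active={}
Op 6: register job_C */4 -> active={job_C:*/4}
Op 7: register job_A */19 -> active={job_A:*/19, job_C:*/4}
Final interval of job_A = 19
Next fire of job_A after T=68: (68//19+1)*19 = 76

Answer: interval=19 next_fire=76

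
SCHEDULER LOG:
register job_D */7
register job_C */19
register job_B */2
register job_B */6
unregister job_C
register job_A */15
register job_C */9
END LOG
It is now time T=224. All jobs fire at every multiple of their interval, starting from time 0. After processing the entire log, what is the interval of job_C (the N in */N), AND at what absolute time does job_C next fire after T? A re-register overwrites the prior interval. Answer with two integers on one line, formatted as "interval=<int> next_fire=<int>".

Answer: interval=9 next_fire=225

Derivation:
Op 1: register job_D */7 -> active={job_D:*/7}
Op 2: register job_C */19 -> active={job_C:*/19, job_D:*/7}
Op 3: register job_B */2 -> active={job_B:*/2, job_C:*/19, job_D:*/7}
Op 4: register job_B */6 -> active={job_B:*/6, job_C:*/19, job_D:*/7}
Op 5: unregister job_C -> active={job_B:*/6, job_D:*/7}
Op 6: register job_A */15 -> active={job_A:*/15, job_B:*/6, job_D:*/7}
Op 7: register job_C */9 -> active={job_A:*/15, job_B:*/6, job_C:*/9, job_D:*/7}
Final interval of job_C = 9
Next fire of job_C after T=224: (224//9+1)*9 = 225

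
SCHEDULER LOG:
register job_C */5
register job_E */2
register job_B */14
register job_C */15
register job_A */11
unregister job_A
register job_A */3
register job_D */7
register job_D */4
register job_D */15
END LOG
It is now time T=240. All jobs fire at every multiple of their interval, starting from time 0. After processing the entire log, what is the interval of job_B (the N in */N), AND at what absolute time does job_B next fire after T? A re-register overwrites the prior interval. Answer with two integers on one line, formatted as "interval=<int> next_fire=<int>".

Answer: interval=14 next_fire=252

Derivation:
Op 1: register job_C */5 -> active={job_C:*/5}
Op 2: register job_E */2 -> active={job_C:*/5, job_E:*/2}
Op 3: register job_B */14 -> active={job_B:*/14, job_C:*/5, job_E:*/2}
Op 4: register job_C */15 -> active={job_B:*/14, job_C:*/15, job_E:*/2}
Op 5: register job_A */11 -> active={job_A:*/11, job_B:*/14, job_C:*/15, job_E:*/2}
Op 6: unregister job_A -> active={job_B:*/14, job_C:*/15, job_E:*/2}
Op 7: register job_A */3 -> active={job_A:*/3, job_B:*/14, job_C:*/15, job_E:*/2}
Op 8: register job_D */7 -> active={job_A:*/3, job_B:*/14, job_C:*/15, job_D:*/7, job_E:*/2}
Op 9: register job_D */4 -> active={job_A:*/3, job_B:*/14, job_C:*/15, job_D:*/4, job_E:*/2}
Op 10: register job_D */15 -> active={job_A:*/3, job_B:*/14, job_C:*/15, job_D:*/15, job_E:*/2}
Final interval of job_B = 14
Next fire of job_B after T=240: (240//14+1)*14 = 252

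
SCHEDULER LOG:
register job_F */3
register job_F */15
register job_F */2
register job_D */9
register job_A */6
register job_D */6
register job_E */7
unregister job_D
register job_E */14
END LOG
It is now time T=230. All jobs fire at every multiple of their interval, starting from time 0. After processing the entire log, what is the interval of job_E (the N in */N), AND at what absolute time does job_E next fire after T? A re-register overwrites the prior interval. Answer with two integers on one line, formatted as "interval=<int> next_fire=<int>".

Answer: interval=14 next_fire=238

Derivation:
Op 1: register job_F */3 -> active={job_F:*/3}
Op 2: register job_F */15 -> active={job_F:*/15}
Op 3: register job_F */2 -> active={job_F:*/2}
Op 4: register job_D */9 -> active={job_D:*/9, job_F:*/2}
Op 5: register job_A */6 -> active={job_A:*/6, job_D:*/9, job_F:*/2}
Op 6: register job_D */6 -> active={job_A:*/6, job_D:*/6, job_F:*/2}
Op 7: register job_E */7 -> active={job_A:*/6, job_D:*/6, job_E:*/7, job_F:*/2}
Op 8: unregister job_D -> active={job_A:*/6, job_E:*/7, job_F:*/2}
Op 9: register job_E */14 -> active={job_A:*/6, job_E:*/14, job_F:*/2}
Final interval of job_E = 14
Next fire of job_E after T=230: (230//14+1)*14 = 238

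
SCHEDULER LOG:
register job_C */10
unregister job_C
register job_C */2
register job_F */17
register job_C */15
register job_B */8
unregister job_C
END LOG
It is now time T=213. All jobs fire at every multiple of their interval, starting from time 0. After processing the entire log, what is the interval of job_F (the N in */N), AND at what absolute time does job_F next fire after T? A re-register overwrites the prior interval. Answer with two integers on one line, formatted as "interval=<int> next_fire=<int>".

Op 1: register job_C */10 -> active={job_C:*/10}
Op 2: unregister job_C -> active={}
Op 3: register job_C */2 -> active={job_C:*/2}
Op 4: register job_F */17 -> active={job_C:*/2, job_F:*/17}
Op 5: register job_C */15 -> active={job_C:*/15, job_F:*/17}
Op 6: register job_B */8 -> active={job_B:*/8, job_C:*/15, job_F:*/17}
Op 7: unregister job_C -> active={job_B:*/8, job_F:*/17}
Final interval of job_F = 17
Next fire of job_F after T=213: (213//17+1)*17 = 221

Answer: interval=17 next_fire=221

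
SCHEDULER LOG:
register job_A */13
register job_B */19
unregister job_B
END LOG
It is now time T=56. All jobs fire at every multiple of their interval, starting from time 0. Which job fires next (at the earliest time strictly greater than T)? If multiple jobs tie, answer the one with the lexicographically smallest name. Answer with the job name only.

Op 1: register job_A */13 -> active={job_A:*/13}
Op 2: register job_B */19 -> active={job_A:*/13, job_B:*/19}
Op 3: unregister job_B -> active={job_A:*/13}
  job_A: interval 13, next fire after T=56 is 65
Earliest = 65, winner (lex tiebreak) = job_A

Answer: job_A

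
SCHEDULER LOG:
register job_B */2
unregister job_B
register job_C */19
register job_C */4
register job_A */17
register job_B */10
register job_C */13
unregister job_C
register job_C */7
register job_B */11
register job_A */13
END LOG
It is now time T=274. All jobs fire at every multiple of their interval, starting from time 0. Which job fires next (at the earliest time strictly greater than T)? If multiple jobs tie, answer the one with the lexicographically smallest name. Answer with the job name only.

Op 1: register job_B */2 -> active={job_B:*/2}
Op 2: unregister job_B -> active={}
Op 3: register job_C */19 -> active={job_C:*/19}
Op 4: register job_C */4 -> active={job_C:*/4}
Op 5: register job_A */17 -> active={job_A:*/17, job_C:*/4}
Op 6: register job_B */10 -> active={job_A:*/17, job_B:*/10, job_C:*/4}
Op 7: register job_C */13 -> active={job_A:*/17, job_B:*/10, job_C:*/13}
Op 8: unregister job_C -> active={job_A:*/17, job_B:*/10}
Op 9: register job_C */7 -> active={job_A:*/17, job_B:*/10, job_C:*/7}
Op 10: register job_B */11 -> active={job_A:*/17, job_B:*/11, job_C:*/7}
Op 11: register job_A */13 -> active={job_A:*/13, job_B:*/11, job_C:*/7}
  job_A: interval 13, next fire after T=274 is 286
  job_B: interval 11, next fire after T=274 is 275
  job_C: interval 7, next fire after T=274 is 280
Earliest = 275, winner (lex tiebreak) = job_B

Answer: job_B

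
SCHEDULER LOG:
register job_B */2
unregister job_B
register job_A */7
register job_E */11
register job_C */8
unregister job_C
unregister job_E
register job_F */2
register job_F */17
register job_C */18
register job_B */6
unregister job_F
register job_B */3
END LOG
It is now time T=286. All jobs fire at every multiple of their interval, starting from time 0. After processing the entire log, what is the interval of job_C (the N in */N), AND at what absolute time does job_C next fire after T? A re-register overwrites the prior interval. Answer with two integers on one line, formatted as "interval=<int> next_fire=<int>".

Op 1: register job_B */2 -> active={job_B:*/2}
Op 2: unregister job_B -> active={}
Op 3: register job_A */7 -> active={job_A:*/7}
Op 4: register job_E */11 -> active={job_A:*/7, job_E:*/11}
Op 5: register job_C */8 -> active={job_A:*/7, job_C:*/8, job_E:*/11}
Op 6: unregister job_C -> active={job_A:*/7, job_E:*/11}
Op 7: unregister job_E -> active={job_A:*/7}
Op 8: register job_F */2 -> active={job_A:*/7, job_F:*/2}
Op 9: register job_F */17 -> active={job_A:*/7, job_F:*/17}
Op 10: register job_C */18 -> active={job_A:*/7, job_C:*/18, job_F:*/17}
Op 11: register job_B */6 -> active={job_A:*/7, job_B:*/6, job_C:*/18, job_F:*/17}
Op 12: unregister job_F -> active={job_A:*/7, job_B:*/6, job_C:*/18}
Op 13: register job_B */3 -> active={job_A:*/7, job_B:*/3, job_C:*/18}
Final interval of job_C = 18
Next fire of job_C after T=286: (286//18+1)*18 = 288

Answer: interval=18 next_fire=288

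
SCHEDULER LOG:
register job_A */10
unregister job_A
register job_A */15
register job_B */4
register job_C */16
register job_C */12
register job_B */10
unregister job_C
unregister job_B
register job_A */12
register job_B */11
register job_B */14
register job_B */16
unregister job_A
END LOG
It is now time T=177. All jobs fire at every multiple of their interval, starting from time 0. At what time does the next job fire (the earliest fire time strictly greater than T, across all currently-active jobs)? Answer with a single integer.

Op 1: register job_A */10 -> active={job_A:*/10}
Op 2: unregister job_A -> active={}
Op 3: register job_A */15 -> active={job_A:*/15}
Op 4: register job_B */4 -> active={job_A:*/15, job_B:*/4}
Op 5: register job_C */16 -> active={job_A:*/15, job_B:*/4, job_C:*/16}
Op 6: register job_C */12 -> active={job_A:*/15, job_B:*/4, job_C:*/12}
Op 7: register job_B */10 -> active={job_A:*/15, job_B:*/10, job_C:*/12}
Op 8: unregister job_C -> active={job_A:*/15, job_B:*/10}
Op 9: unregister job_B -> active={job_A:*/15}
Op 10: register job_A */12 -> active={job_A:*/12}
Op 11: register job_B */11 -> active={job_A:*/12, job_B:*/11}
Op 12: register job_B */14 -> active={job_A:*/12, job_B:*/14}
Op 13: register job_B */16 -> active={job_A:*/12, job_B:*/16}
Op 14: unregister job_A -> active={job_B:*/16}
  job_B: interval 16, next fire after T=177 is 192
Earliest fire time = 192 (job job_B)

Answer: 192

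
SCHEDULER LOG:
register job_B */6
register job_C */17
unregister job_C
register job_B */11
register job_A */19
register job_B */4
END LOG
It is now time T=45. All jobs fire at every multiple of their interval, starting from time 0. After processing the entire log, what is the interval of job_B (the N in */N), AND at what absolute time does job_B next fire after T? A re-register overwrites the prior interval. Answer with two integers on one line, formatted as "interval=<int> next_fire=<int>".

Op 1: register job_B */6 -> active={job_B:*/6}
Op 2: register job_C */17 -> active={job_B:*/6, job_C:*/17}
Op 3: unregister job_C -> active={job_B:*/6}
Op 4: register job_B */11 -> active={job_B:*/11}
Op 5: register job_A */19 -> active={job_A:*/19, job_B:*/11}
Op 6: register job_B */4 -> active={job_A:*/19, job_B:*/4}
Final interval of job_B = 4
Next fire of job_B after T=45: (45//4+1)*4 = 48

Answer: interval=4 next_fire=48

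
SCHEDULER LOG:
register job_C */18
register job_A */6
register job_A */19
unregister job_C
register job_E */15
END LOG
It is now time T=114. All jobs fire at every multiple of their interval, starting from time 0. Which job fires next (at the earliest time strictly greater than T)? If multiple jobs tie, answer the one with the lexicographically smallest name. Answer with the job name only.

Op 1: register job_C */18 -> active={job_C:*/18}
Op 2: register job_A */6 -> active={job_A:*/6, job_C:*/18}
Op 3: register job_A */19 -> active={job_A:*/19, job_C:*/18}
Op 4: unregister job_C -> active={job_A:*/19}
Op 5: register job_E */15 -> active={job_A:*/19, job_E:*/15}
  job_A: interval 19, next fire after T=114 is 133
  job_E: interval 15, next fire after T=114 is 120
Earliest = 120, winner (lex tiebreak) = job_E

Answer: job_E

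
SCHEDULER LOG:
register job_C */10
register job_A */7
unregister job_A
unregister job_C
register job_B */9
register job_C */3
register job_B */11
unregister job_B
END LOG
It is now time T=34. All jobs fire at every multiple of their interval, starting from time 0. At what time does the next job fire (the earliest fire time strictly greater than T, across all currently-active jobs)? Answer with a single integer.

Answer: 36

Derivation:
Op 1: register job_C */10 -> active={job_C:*/10}
Op 2: register job_A */7 -> active={job_A:*/7, job_C:*/10}
Op 3: unregister job_A -> active={job_C:*/10}
Op 4: unregister job_C -> active={}
Op 5: register job_B */9 -> active={job_B:*/9}
Op 6: register job_C */3 -> active={job_B:*/9, job_C:*/3}
Op 7: register job_B */11 -> active={job_B:*/11, job_C:*/3}
Op 8: unregister job_B -> active={job_C:*/3}
  job_C: interval 3, next fire after T=34 is 36
Earliest fire time = 36 (job job_C)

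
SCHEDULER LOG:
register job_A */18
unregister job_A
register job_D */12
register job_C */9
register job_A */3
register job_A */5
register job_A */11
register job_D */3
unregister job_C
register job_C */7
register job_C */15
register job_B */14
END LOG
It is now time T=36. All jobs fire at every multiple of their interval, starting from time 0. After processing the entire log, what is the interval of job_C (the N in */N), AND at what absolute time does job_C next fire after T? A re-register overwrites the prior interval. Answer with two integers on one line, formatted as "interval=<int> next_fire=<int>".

Op 1: register job_A */18 -> active={job_A:*/18}
Op 2: unregister job_A -> active={}
Op 3: register job_D */12 -> active={job_D:*/12}
Op 4: register job_C */9 -> active={job_C:*/9, job_D:*/12}
Op 5: register job_A */3 -> active={job_A:*/3, job_C:*/9, job_D:*/12}
Op 6: register job_A */5 -> active={job_A:*/5, job_C:*/9, job_D:*/12}
Op 7: register job_A */11 -> active={job_A:*/11, job_C:*/9, job_D:*/12}
Op 8: register job_D */3 -> active={job_A:*/11, job_C:*/9, job_D:*/3}
Op 9: unregister job_C -> active={job_A:*/11, job_D:*/3}
Op 10: register job_C */7 -> active={job_A:*/11, job_C:*/7, job_D:*/3}
Op 11: register job_C */15 -> active={job_A:*/11, job_C:*/15, job_D:*/3}
Op 12: register job_B */14 -> active={job_A:*/11, job_B:*/14, job_C:*/15, job_D:*/3}
Final interval of job_C = 15
Next fire of job_C after T=36: (36//15+1)*15 = 45

Answer: interval=15 next_fire=45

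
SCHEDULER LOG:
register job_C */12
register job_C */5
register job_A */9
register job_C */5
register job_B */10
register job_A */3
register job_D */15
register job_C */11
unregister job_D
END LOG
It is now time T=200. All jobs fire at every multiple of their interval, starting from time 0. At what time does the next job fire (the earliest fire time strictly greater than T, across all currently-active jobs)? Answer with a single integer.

Answer: 201

Derivation:
Op 1: register job_C */12 -> active={job_C:*/12}
Op 2: register job_C */5 -> active={job_C:*/5}
Op 3: register job_A */9 -> active={job_A:*/9, job_C:*/5}
Op 4: register job_C */5 -> active={job_A:*/9, job_C:*/5}
Op 5: register job_B */10 -> active={job_A:*/9, job_B:*/10, job_C:*/5}
Op 6: register job_A */3 -> active={job_A:*/3, job_B:*/10, job_C:*/5}
Op 7: register job_D */15 -> active={job_A:*/3, job_B:*/10, job_C:*/5, job_D:*/15}
Op 8: register job_C */11 -> active={job_A:*/3, job_B:*/10, job_C:*/11, job_D:*/15}
Op 9: unregister job_D -> active={job_A:*/3, job_B:*/10, job_C:*/11}
  job_A: interval 3, next fire after T=200 is 201
  job_B: interval 10, next fire after T=200 is 210
  job_C: interval 11, next fire after T=200 is 209
Earliest fire time = 201 (job job_A)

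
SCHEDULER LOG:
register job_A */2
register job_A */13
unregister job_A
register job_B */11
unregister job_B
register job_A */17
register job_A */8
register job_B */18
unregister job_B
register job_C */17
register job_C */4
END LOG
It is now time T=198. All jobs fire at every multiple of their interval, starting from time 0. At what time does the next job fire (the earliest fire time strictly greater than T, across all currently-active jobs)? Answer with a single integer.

Answer: 200

Derivation:
Op 1: register job_A */2 -> active={job_A:*/2}
Op 2: register job_A */13 -> active={job_A:*/13}
Op 3: unregister job_A -> active={}
Op 4: register job_B */11 -> active={job_B:*/11}
Op 5: unregister job_B -> active={}
Op 6: register job_A */17 -> active={job_A:*/17}
Op 7: register job_A */8 -> active={job_A:*/8}
Op 8: register job_B */18 -> active={job_A:*/8, job_B:*/18}
Op 9: unregister job_B -> active={job_A:*/8}
Op 10: register job_C */17 -> active={job_A:*/8, job_C:*/17}
Op 11: register job_C */4 -> active={job_A:*/8, job_C:*/4}
  job_A: interval 8, next fire after T=198 is 200
  job_C: interval 4, next fire after T=198 is 200
Earliest fire time = 200 (job job_A)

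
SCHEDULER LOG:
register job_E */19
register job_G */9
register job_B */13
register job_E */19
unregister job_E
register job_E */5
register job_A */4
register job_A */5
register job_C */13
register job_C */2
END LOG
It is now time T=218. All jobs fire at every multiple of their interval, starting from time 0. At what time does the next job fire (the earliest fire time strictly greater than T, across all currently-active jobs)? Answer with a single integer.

Op 1: register job_E */19 -> active={job_E:*/19}
Op 2: register job_G */9 -> active={job_E:*/19, job_G:*/9}
Op 3: register job_B */13 -> active={job_B:*/13, job_E:*/19, job_G:*/9}
Op 4: register job_E */19 -> active={job_B:*/13, job_E:*/19, job_G:*/9}
Op 5: unregister job_E -> active={job_B:*/13, job_G:*/9}
Op 6: register job_E */5 -> active={job_B:*/13, job_E:*/5, job_G:*/9}
Op 7: register job_A */4 -> active={job_A:*/4, job_B:*/13, job_E:*/5, job_G:*/9}
Op 8: register job_A */5 -> active={job_A:*/5, job_B:*/13, job_E:*/5, job_G:*/9}
Op 9: register job_C */13 -> active={job_A:*/5, job_B:*/13, job_C:*/13, job_E:*/5, job_G:*/9}
Op 10: register job_C */2 -> active={job_A:*/5, job_B:*/13, job_C:*/2, job_E:*/5, job_G:*/9}
  job_A: interval 5, next fire after T=218 is 220
  job_B: interval 13, next fire after T=218 is 221
  job_C: interval 2, next fire after T=218 is 220
  job_E: interval 5, next fire after T=218 is 220
  job_G: interval 9, next fire after T=218 is 225
Earliest fire time = 220 (job job_A)

Answer: 220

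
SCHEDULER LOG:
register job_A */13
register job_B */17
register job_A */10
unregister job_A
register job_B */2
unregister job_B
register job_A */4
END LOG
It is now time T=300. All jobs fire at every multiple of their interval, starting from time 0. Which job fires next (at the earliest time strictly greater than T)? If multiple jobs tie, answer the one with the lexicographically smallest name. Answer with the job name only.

Op 1: register job_A */13 -> active={job_A:*/13}
Op 2: register job_B */17 -> active={job_A:*/13, job_B:*/17}
Op 3: register job_A */10 -> active={job_A:*/10, job_B:*/17}
Op 4: unregister job_A -> active={job_B:*/17}
Op 5: register job_B */2 -> active={job_B:*/2}
Op 6: unregister job_B -> active={}
Op 7: register job_A */4 -> active={job_A:*/4}
  job_A: interval 4, next fire after T=300 is 304
Earliest = 304, winner (lex tiebreak) = job_A

Answer: job_A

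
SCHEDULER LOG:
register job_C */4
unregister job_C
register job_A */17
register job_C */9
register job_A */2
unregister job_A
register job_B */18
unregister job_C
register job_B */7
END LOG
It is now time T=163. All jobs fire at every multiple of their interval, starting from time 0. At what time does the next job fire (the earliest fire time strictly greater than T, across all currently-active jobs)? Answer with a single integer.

Op 1: register job_C */4 -> active={job_C:*/4}
Op 2: unregister job_C -> active={}
Op 3: register job_A */17 -> active={job_A:*/17}
Op 4: register job_C */9 -> active={job_A:*/17, job_C:*/9}
Op 5: register job_A */2 -> active={job_A:*/2, job_C:*/9}
Op 6: unregister job_A -> active={job_C:*/9}
Op 7: register job_B */18 -> active={job_B:*/18, job_C:*/9}
Op 8: unregister job_C -> active={job_B:*/18}
Op 9: register job_B */7 -> active={job_B:*/7}
  job_B: interval 7, next fire after T=163 is 168
Earliest fire time = 168 (job job_B)

Answer: 168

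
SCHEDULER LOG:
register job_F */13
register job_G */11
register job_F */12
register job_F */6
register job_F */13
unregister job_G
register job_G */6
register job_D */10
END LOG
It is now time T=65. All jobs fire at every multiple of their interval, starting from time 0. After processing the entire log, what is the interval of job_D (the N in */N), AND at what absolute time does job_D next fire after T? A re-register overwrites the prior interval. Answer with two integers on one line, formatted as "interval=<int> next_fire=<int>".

Answer: interval=10 next_fire=70

Derivation:
Op 1: register job_F */13 -> active={job_F:*/13}
Op 2: register job_G */11 -> active={job_F:*/13, job_G:*/11}
Op 3: register job_F */12 -> active={job_F:*/12, job_G:*/11}
Op 4: register job_F */6 -> active={job_F:*/6, job_G:*/11}
Op 5: register job_F */13 -> active={job_F:*/13, job_G:*/11}
Op 6: unregister job_G -> active={job_F:*/13}
Op 7: register job_G */6 -> active={job_F:*/13, job_G:*/6}
Op 8: register job_D */10 -> active={job_D:*/10, job_F:*/13, job_G:*/6}
Final interval of job_D = 10
Next fire of job_D after T=65: (65//10+1)*10 = 70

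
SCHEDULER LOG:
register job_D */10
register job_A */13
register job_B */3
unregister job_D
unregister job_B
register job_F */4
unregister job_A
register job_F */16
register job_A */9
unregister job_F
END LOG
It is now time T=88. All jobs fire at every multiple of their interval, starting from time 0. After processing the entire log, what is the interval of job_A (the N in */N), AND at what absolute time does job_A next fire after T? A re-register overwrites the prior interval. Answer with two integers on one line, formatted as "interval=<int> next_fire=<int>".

Answer: interval=9 next_fire=90

Derivation:
Op 1: register job_D */10 -> active={job_D:*/10}
Op 2: register job_A */13 -> active={job_A:*/13, job_D:*/10}
Op 3: register job_B */3 -> active={job_A:*/13, job_B:*/3, job_D:*/10}
Op 4: unregister job_D -> active={job_A:*/13, job_B:*/3}
Op 5: unregister job_B -> active={job_A:*/13}
Op 6: register job_F */4 -> active={job_A:*/13, job_F:*/4}
Op 7: unregister job_A -> active={job_F:*/4}
Op 8: register job_F */16 -> active={job_F:*/16}
Op 9: register job_A */9 -> active={job_A:*/9, job_F:*/16}
Op 10: unregister job_F -> active={job_A:*/9}
Final interval of job_A = 9
Next fire of job_A after T=88: (88//9+1)*9 = 90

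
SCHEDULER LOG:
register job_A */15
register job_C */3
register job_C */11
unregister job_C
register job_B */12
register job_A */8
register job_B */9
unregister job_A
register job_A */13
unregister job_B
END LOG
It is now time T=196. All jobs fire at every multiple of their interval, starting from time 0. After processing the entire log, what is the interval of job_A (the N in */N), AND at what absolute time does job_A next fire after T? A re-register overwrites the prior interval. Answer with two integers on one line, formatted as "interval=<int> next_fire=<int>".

Op 1: register job_A */15 -> active={job_A:*/15}
Op 2: register job_C */3 -> active={job_A:*/15, job_C:*/3}
Op 3: register job_C */11 -> active={job_A:*/15, job_C:*/11}
Op 4: unregister job_C -> active={job_A:*/15}
Op 5: register job_B */12 -> active={job_A:*/15, job_B:*/12}
Op 6: register job_A */8 -> active={job_A:*/8, job_B:*/12}
Op 7: register job_B */9 -> active={job_A:*/8, job_B:*/9}
Op 8: unregister job_A -> active={job_B:*/9}
Op 9: register job_A */13 -> active={job_A:*/13, job_B:*/9}
Op 10: unregister job_B -> active={job_A:*/13}
Final interval of job_A = 13
Next fire of job_A after T=196: (196//13+1)*13 = 208

Answer: interval=13 next_fire=208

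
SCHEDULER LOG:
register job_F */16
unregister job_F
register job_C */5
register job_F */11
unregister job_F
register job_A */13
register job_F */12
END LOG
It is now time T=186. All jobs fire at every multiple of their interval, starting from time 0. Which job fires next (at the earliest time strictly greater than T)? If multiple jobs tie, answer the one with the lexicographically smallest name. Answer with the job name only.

Op 1: register job_F */16 -> active={job_F:*/16}
Op 2: unregister job_F -> active={}
Op 3: register job_C */5 -> active={job_C:*/5}
Op 4: register job_F */11 -> active={job_C:*/5, job_F:*/11}
Op 5: unregister job_F -> active={job_C:*/5}
Op 6: register job_A */13 -> active={job_A:*/13, job_C:*/5}
Op 7: register job_F */12 -> active={job_A:*/13, job_C:*/5, job_F:*/12}
  job_A: interval 13, next fire after T=186 is 195
  job_C: interval 5, next fire after T=186 is 190
  job_F: interval 12, next fire after T=186 is 192
Earliest = 190, winner (lex tiebreak) = job_C

Answer: job_C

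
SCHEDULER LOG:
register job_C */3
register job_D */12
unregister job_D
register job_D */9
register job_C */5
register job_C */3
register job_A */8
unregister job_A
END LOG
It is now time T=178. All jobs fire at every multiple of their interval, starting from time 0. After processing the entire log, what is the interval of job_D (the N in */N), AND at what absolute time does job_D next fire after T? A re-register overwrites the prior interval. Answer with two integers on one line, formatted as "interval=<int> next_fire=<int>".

Answer: interval=9 next_fire=180

Derivation:
Op 1: register job_C */3 -> active={job_C:*/3}
Op 2: register job_D */12 -> active={job_C:*/3, job_D:*/12}
Op 3: unregister job_D -> active={job_C:*/3}
Op 4: register job_D */9 -> active={job_C:*/3, job_D:*/9}
Op 5: register job_C */5 -> active={job_C:*/5, job_D:*/9}
Op 6: register job_C */3 -> active={job_C:*/3, job_D:*/9}
Op 7: register job_A */8 -> active={job_A:*/8, job_C:*/3, job_D:*/9}
Op 8: unregister job_A -> active={job_C:*/3, job_D:*/9}
Final interval of job_D = 9
Next fire of job_D after T=178: (178//9+1)*9 = 180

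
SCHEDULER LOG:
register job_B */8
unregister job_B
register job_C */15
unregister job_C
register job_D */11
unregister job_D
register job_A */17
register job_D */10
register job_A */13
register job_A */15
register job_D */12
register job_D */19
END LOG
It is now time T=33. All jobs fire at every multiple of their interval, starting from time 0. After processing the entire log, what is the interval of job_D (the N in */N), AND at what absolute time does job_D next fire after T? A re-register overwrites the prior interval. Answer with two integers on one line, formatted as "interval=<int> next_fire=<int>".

Answer: interval=19 next_fire=38

Derivation:
Op 1: register job_B */8 -> active={job_B:*/8}
Op 2: unregister job_B -> active={}
Op 3: register job_C */15 -> active={job_C:*/15}
Op 4: unregister job_C -> active={}
Op 5: register job_D */11 -> active={job_D:*/11}
Op 6: unregister job_D -> active={}
Op 7: register job_A */17 -> active={job_A:*/17}
Op 8: register job_D */10 -> active={job_A:*/17, job_D:*/10}
Op 9: register job_A */13 -> active={job_A:*/13, job_D:*/10}
Op 10: register job_A */15 -> active={job_A:*/15, job_D:*/10}
Op 11: register job_D */12 -> active={job_A:*/15, job_D:*/12}
Op 12: register job_D */19 -> active={job_A:*/15, job_D:*/19}
Final interval of job_D = 19
Next fire of job_D after T=33: (33//19+1)*19 = 38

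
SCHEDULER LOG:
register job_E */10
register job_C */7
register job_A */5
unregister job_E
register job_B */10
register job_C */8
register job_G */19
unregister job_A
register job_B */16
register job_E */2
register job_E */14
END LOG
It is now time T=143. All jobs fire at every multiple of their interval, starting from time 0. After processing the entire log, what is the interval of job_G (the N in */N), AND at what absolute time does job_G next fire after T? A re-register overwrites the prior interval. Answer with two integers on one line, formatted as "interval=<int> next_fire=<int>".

Answer: interval=19 next_fire=152

Derivation:
Op 1: register job_E */10 -> active={job_E:*/10}
Op 2: register job_C */7 -> active={job_C:*/7, job_E:*/10}
Op 3: register job_A */5 -> active={job_A:*/5, job_C:*/7, job_E:*/10}
Op 4: unregister job_E -> active={job_A:*/5, job_C:*/7}
Op 5: register job_B */10 -> active={job_A:*/5, job_B:*/10, job_C:*/7}
Op 6: register job_C */8 -> active={job_A:*/5, job_B:*/10, job_C:*/8}
Op 7: register job_G */19 -> active={job_A:*/5, job_B:*/10, job_C:*/8, job_G:*/19}
Op 8: unregister job_A -> active={job_B:*/10, job_C:*/8, job_G:*/19}
Op 9: register job_B */16 -> active={job_B:*/16, job_C:*/8, job_G:*/19}
Op 10: register job_E */2 -> active={job_B:*/16, job_C:*/8, job_E:*/2, job_G:*/19}
Op 11: register job_E */14 -> active={job_B:*/16, job_C:*/8, job_E:*/14, job_G:*/19}
Final interval of job_G = 19
Next fire of job_G after T=143: (143//19+1)*19 = 152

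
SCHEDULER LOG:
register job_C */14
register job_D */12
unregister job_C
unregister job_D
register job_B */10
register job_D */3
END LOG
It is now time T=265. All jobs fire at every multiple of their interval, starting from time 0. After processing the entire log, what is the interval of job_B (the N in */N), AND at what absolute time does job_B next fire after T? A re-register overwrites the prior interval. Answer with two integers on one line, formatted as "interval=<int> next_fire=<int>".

Op 1: register job_C */14 -> active={job_C:*/14}
Op 2: register job_D */12 -> active={job_C:*/14, job_D:*/12}
Op 3: unregister job_C -> active={job_D:*/12}
Op 4: unregister job_D -> active={}
Op 5: register job_B */10 -> active={job_B:*/10}
Op 6: register job_D */3 -> active={job_B:*/10, job_D:*/3}
Final interval of job_B = 10
Next fire of job_B after T=265: (265//10+1)*10 = 270

Answer: interval=10 next_fire=270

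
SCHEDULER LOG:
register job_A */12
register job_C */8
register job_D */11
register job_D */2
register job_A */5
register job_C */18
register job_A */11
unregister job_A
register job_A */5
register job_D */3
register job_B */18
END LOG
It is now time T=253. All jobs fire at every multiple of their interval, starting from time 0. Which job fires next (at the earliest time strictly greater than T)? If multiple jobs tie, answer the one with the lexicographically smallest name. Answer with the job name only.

Answer: job_A

Derivation:
Op 1: register job_A */12 -> active={job_A:*/12}
Op 2: register job_C */8 -> active={job_A:*/12, job_C:*/8}
Op 3: register job_D */11 -> active={job_A:*/12, job_C:*/8, job_D:*/11}
Op 4: register job_D */2 -> active={job_A:*/12, job_C:*/8, job_D:*/2}
Op 5: register job_A */5 -> active={job_A:*/5, job_C:*/8, job_D:*/2}
Op 6: register job_C */18 -> active={job_A:*/5, job_C:*/18, job_D:*/2}
Op 7: register job_A */11 -> active={job_A:*/11, job_C:*/18, job_D:*/2}
Op 8: unregister job_A -> active={job_C:*/18, job_D:*/2}
Op 9: register job_A */5 -> active={job_A:*/5, job_C:*/18, job_D:*/2}
Op 10: register job_D */3 -> active={job_A:*/5, job_C:*/18, job_D:*/3}
Op 11: register job_B */18 -> active={job_A:*/5, job_B:*/18, job_C:*/18, job_D:*/3}
  job_A: interval 5, next fire after T=253 is 255
  job_B: interval 18, next fire after T=253 is 270
  job_C: interval 18, next fire after T=253 is 270
  job_D: interval 3, next fire after T=253 is 255
Earliest = 255, winner (lex tiebreak) = job_A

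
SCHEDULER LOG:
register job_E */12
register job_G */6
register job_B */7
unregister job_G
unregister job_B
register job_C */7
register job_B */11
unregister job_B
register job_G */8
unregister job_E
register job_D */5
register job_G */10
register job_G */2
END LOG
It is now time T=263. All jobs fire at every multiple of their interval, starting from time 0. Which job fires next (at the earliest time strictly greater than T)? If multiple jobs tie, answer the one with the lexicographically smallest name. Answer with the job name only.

Answer: job_G

Derivation:
Op 1: register job_E */12 -> active={job_E:*/12}
Op 2: register job_G */6 -> active={job_E:*/12, job_G:*/6}
Op 3: register job_B */7 -> active={job_B:*/7, job_E:*/12, job_G:*/6}
Op 4: unregister job_G -> active={job_B:*/7, job_E:*/12}
Op 5: unregister job_B -> active={job_E:*/12}
Op 6: register job_C */7 -> active={job_C:*/7, job_E:*/12}
Op 7: register job_B */11 -> active={job_B:*/11, job_C:*/7, job_E:*/12}
Op 8: unregister job_B -> active={job_C:*/7, job_E:*/12}
Op 9: register job_G */8 -> active={job_C:*/7, job_E:*/12, job_G:*/8}
Op 10: unregister job_E -> active={job_C:*/7, job_G:*/8}
Op 11: register job_D */5 -> active={job_C:*/7, job_D:*/5, job_G:*/8}
Op 12: register job_G */10 -> active={job_C:*/7, job_D:*/5, job_G:*/10}
Op 13: register job_G */2 -> active={job_C:*/7, job_D:*/5, job_G:*/2}
  job_C: interval 7, next fire after T=263 is 266
  job_D: interval 5, next fire after T=263 is 265
  job_G: interval 2, next fire after T=263 is 264
Earliest = 264, winner (lex tiebreak) = job_G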